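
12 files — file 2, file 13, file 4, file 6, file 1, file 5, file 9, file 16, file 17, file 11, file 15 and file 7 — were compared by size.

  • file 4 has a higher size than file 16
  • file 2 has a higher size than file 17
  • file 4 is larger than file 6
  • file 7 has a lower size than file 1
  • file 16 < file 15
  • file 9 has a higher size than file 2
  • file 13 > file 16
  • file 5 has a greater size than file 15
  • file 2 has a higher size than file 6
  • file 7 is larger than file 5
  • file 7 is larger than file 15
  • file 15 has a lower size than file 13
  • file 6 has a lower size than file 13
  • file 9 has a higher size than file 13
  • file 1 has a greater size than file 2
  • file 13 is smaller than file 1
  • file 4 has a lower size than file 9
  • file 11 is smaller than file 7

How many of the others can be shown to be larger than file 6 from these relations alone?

The elements the relations force above file 6 are file 13, file 4, file 2, file 1, file 9 — no chain reaches any other.
That is 5.

5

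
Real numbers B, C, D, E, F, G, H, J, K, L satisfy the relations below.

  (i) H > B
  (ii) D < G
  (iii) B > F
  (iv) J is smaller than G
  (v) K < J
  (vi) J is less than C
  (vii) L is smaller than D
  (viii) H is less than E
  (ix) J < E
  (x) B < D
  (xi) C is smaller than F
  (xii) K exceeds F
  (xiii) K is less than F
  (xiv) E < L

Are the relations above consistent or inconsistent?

inconsistent

We have F < K stated directly, yet also K < J < C < F by chaining the others — so K < F. Contradiction.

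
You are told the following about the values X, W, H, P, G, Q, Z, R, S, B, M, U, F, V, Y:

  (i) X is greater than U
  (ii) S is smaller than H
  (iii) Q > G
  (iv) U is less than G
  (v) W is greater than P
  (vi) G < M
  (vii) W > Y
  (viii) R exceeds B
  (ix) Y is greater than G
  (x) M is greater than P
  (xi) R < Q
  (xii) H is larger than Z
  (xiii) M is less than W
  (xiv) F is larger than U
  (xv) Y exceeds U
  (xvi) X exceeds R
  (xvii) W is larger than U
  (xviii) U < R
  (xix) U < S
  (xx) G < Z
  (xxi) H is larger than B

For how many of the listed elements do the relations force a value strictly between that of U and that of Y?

1

The relations place U below Y. An element lies strictly between them when it is forced above U and also forced below Y.
Above U: {R, X, F, G, Q, M, Z, S, H, W}. Below Y: {G}.
Intersection: {G} — 1.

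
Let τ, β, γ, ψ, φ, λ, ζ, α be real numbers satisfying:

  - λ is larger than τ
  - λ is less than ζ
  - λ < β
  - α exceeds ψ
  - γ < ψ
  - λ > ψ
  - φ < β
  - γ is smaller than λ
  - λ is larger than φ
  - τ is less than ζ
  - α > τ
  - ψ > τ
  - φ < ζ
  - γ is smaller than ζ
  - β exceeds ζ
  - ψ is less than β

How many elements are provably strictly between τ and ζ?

Chaining upward from τ reaches: ψ, α, λ, β.
Chaining downward from ζ reaches: γ, ψ, φ, λ.
Strictly between τ and ζ are those in both lists: ψ, λ — 2 elements.

2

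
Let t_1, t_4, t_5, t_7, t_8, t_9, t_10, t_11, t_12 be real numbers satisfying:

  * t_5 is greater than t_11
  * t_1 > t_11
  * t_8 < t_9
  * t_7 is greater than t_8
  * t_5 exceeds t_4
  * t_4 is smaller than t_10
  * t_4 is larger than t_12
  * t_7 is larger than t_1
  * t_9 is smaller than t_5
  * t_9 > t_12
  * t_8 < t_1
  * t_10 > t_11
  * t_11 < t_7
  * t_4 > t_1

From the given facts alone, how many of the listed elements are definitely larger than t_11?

5

Directly above t_11: t_1, t_7, t_10, t_5.
One step further: t_4 (5 so far).
Nothing else is reachable above t_11; 5 in all.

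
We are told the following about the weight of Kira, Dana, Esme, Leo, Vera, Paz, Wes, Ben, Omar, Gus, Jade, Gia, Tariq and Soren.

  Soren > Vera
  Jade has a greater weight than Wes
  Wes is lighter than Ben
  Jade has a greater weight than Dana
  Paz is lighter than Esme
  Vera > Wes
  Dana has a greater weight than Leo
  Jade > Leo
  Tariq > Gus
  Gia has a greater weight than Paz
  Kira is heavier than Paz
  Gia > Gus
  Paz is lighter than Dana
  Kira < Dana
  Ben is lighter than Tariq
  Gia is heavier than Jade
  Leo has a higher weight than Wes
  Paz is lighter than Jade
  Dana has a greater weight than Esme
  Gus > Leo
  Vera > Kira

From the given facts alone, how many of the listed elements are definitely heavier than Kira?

5

Directly above Kira: Dana, Vera.
One step further: Jade, Soren (4 so far).
One step further: Gia (5 so far).
Nothing else is reachable above Kira; 5 in all.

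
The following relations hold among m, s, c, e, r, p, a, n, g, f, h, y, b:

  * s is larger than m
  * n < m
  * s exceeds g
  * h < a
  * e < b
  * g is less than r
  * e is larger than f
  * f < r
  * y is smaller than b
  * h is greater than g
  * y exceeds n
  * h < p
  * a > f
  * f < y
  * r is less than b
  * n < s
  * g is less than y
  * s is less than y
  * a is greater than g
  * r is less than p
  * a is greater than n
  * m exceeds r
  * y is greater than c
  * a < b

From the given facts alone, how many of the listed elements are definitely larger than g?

From g the given relations immediately reach r, h, a, s, y.
From those, m, p, b — 8 in total.
Nothing else is reachable above g; 8 in all.

8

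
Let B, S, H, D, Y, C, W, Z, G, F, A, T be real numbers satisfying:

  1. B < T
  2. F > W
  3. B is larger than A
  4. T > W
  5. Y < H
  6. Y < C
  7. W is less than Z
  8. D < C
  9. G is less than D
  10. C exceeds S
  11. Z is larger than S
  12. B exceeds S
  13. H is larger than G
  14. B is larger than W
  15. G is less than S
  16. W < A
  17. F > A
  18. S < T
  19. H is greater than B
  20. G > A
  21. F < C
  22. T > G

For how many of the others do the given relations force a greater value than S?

5

Directly above S: B, Z, T, C.
One step further: H (5 so far).
Nothing else is reachable above S; 5 in all.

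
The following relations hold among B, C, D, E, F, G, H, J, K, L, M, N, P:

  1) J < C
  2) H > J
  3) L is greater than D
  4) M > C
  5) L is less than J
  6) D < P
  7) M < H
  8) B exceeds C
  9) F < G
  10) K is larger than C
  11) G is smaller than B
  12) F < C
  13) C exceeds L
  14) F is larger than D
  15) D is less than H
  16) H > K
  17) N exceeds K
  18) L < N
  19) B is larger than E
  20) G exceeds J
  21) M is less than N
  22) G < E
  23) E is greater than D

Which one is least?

Chaining upward from D: directly above it, L, F, P, E, H; then J, C, G, B, N; then K, M.
That covers every other element, and nothing is given below D, so D is the least.

D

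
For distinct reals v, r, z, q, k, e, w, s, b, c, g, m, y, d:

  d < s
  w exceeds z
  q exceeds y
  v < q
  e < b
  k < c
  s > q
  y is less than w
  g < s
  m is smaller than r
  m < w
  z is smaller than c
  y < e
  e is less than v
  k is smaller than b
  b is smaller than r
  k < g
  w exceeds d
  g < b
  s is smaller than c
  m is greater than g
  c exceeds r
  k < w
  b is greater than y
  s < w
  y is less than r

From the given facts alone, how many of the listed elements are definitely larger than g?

6

The elements the relations force above g are b, s, m, w, r, c — no chain reaches any other.
That is 6.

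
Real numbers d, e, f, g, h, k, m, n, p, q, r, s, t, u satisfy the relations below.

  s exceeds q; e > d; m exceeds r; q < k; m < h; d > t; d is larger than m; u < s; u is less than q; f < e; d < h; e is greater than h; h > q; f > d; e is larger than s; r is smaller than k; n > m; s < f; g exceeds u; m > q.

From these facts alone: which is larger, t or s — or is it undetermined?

undetermined

Following every chain through t: above t we get d, f, h, e.
s is not reached, and no chain runs the other way from s to t.
So the given relations leave the order of t and s undetermined.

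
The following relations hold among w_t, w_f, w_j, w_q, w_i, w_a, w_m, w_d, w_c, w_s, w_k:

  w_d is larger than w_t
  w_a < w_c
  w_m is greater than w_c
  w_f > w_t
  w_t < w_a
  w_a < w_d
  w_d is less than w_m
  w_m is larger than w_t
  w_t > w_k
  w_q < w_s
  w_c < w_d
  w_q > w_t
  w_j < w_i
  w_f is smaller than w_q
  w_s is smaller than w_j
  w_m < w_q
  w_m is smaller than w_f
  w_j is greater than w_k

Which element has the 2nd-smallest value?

Chaining the given pairs: w_k < w_t < w_a < w_c < w_d < w_m < w_f < w_q < w_s < w_j < w_i.
Counting 2 from the smallest end gives w_t.

w_t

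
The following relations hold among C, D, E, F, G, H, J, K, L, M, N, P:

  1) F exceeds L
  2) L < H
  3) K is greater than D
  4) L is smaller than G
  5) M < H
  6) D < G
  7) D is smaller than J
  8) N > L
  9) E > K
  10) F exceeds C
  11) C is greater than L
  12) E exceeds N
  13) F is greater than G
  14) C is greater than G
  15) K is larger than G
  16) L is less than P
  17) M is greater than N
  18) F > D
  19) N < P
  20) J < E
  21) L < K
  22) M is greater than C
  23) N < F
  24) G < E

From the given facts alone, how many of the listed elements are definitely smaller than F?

5

The elements the relations force below F are L, D, G, C, N — no chain reaches any other.
That is 5.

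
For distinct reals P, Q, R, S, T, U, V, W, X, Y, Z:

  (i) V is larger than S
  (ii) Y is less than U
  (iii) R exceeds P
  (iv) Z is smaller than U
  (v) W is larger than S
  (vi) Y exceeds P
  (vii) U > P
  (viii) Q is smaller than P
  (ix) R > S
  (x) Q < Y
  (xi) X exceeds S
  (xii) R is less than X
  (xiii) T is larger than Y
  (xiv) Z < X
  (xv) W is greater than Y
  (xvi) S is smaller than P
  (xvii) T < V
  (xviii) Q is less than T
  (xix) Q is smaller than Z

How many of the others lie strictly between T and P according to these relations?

The relations place P below T. An element lies strictly between them when it is forced above P and also forced below T.
Above P: {Y, W, U, V, R, X}. Below T: {Q, S, Y}.
Intersection: {Y} — 1.

1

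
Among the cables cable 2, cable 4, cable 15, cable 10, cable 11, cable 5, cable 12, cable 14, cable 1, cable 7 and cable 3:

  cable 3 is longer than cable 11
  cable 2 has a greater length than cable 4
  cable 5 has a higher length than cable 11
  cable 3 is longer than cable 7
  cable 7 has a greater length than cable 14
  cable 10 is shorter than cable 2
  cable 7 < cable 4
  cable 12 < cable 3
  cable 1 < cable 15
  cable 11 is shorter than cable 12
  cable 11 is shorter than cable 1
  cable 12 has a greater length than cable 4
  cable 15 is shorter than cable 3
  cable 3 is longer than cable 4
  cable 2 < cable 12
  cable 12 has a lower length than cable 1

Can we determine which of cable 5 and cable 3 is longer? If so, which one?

Following every chain through cable 5: below cable 5 we get cable 11.
cable 3 is not reached, and no chain runs the other way from cable 3 to cable 5.
So the given relations leave the order of cable 5 and cable 3 undetermined.

undetermined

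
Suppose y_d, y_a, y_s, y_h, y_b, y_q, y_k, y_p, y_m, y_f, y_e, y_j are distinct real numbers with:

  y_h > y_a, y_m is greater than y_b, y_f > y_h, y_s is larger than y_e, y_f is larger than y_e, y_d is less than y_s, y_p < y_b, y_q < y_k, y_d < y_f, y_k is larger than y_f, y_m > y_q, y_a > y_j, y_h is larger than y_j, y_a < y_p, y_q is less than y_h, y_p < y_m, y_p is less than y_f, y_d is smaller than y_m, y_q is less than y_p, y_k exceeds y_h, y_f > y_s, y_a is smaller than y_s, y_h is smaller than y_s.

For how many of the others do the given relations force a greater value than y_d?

4

Directly above y_d: y_m, y_s, y_f.
One step further: y_k (4 so far).
No other element is forced above y_d by the given relations, so the count is 4.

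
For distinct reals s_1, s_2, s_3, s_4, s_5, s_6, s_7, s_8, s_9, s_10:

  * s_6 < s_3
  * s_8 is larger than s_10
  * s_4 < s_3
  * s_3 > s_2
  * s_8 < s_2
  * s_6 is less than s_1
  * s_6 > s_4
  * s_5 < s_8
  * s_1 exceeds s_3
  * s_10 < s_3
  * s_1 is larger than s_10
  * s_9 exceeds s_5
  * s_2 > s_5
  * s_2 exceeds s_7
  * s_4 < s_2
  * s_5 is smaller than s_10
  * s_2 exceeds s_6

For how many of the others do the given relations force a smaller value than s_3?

The elements the relations force below s_3 are s_4, s_5, s_10, s_8, s_7, s_6, s_2 — no chain reaches any other.
That is 7.

7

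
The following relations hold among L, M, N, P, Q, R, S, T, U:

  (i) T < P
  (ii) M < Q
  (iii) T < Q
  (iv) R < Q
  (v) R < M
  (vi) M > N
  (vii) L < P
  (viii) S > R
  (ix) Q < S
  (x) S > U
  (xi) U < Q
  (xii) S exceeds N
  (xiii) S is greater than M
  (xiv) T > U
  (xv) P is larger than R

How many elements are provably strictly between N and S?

Chaining upward from N reaches: M, Q.
Chaining downward from S reaches: R, U, T, M, Q.
Strictly between N and S are those in both lists: M, Q — 2 elements.

2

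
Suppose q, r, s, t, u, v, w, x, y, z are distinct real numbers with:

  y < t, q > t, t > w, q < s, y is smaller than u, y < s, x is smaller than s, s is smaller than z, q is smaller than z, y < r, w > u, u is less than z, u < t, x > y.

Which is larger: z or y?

The relevant relations are y < u; u < t; t < q; q < s; s < z.
Together: y < u < t < q < s < z.
So y < z; z is the larger of the two.

z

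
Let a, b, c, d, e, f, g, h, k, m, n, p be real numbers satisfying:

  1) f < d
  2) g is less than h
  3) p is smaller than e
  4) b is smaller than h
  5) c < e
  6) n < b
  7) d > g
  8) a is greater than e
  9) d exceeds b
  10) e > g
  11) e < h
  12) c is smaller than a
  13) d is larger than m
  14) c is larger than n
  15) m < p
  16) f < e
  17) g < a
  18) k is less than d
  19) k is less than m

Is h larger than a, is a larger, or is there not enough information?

undetermined

Following every chain through a: below a we get n, k, m, p, f, g, c, e.
h is not reached, and no chain runs the other way from h to a.
So the given relations leave the order of a and h undetermined.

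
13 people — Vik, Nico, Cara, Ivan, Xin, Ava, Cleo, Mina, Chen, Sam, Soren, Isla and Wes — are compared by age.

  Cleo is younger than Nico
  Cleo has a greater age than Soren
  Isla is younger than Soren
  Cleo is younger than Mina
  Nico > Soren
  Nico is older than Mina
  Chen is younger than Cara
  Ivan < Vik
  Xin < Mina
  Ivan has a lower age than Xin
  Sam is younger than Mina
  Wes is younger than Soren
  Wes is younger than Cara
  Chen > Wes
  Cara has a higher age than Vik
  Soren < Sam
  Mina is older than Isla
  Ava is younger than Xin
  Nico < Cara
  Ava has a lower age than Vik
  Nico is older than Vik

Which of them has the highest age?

Cara

Ivan is not greatest since Ivan < Xin; Wes is not greatest since Wes < Cara; Isla is not greatest since Isla < Soren; Ava is not greatest since Ava < Vik; Soren is not greatest since Soren < Cleo; Xin is not greatest since Xin < Mina; Cleo is not greatest since Cleo < Nico; Chen is not greatest since Chen < Cara; Sam is not greatest since Sam < Mina; Mina is not greatest since Mina < Nico; Vik is not greatest since Vik < Cara; Nico is not greatest since Nico < Cara.
Only Cara has nothing above it, so Cara is the highest age.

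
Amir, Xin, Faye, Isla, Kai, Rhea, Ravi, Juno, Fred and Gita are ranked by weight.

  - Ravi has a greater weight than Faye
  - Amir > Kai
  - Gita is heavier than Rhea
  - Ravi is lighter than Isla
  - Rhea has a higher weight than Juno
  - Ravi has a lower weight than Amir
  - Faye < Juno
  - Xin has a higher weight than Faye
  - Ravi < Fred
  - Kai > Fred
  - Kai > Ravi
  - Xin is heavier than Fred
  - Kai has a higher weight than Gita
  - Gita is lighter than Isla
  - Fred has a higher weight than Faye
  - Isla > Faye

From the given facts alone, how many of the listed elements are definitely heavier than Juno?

5

The elements the relations force above Juno are Rhea, Gita, Isla, Kai, Amir — no chain reaches any other.
That is 5.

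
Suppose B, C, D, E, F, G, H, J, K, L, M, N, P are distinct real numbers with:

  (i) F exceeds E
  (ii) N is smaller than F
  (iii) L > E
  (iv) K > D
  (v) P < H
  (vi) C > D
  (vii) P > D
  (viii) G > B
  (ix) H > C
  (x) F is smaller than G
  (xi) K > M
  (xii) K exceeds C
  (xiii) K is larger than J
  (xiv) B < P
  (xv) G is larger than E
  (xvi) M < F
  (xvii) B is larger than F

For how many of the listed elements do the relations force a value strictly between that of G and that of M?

Chaining upward from M reaches: F, B, P, H, K.
Chaining downward from G reaches: E, N, F, B.
Strictly between M and G are those in both lists: F, B — 2 elements.

2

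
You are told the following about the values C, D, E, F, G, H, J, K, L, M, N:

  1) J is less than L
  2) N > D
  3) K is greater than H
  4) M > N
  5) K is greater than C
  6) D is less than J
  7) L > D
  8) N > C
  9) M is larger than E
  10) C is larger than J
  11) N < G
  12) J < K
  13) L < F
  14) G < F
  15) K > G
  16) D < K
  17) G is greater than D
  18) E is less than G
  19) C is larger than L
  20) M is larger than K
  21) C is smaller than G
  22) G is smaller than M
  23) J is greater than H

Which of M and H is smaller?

Link the given pairs in sequence: H < J; J < L; L < C; C < N; N < G; G < K; K < M.
Chaining these gives H < J < L < C < N < G < K < M.
So H < M; H is the smaller of the two.

H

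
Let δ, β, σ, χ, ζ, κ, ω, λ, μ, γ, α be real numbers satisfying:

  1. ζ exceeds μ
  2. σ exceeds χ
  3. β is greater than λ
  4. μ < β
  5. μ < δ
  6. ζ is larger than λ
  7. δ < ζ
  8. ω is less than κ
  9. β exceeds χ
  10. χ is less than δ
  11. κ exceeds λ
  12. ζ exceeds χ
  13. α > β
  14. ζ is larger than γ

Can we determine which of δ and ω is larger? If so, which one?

Following every chain through δ: above δ we get ζ; below δ we get χ, μ.
ω is not reached, and no chain runs the other way from ω to δ.
So the given relations leave the order of δ and ω undetermined.

undetermined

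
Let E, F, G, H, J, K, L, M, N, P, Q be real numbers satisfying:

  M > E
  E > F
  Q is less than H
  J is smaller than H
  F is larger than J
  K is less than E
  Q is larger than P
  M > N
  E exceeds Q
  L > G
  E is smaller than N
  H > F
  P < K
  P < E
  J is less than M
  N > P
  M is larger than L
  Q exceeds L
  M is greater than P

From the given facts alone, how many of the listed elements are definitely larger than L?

5

The elements the relations force above L are Q, E, N, H, M — no chain reaches any other.
That is 5.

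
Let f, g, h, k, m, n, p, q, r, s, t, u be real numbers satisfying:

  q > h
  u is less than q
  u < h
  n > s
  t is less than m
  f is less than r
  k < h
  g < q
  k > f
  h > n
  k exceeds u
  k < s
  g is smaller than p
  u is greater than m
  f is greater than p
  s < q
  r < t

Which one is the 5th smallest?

The consecutive relations fix a unique order: g < p < f < r < t < m < u < k < s < n < h < q.
The 5th smallest is t.

t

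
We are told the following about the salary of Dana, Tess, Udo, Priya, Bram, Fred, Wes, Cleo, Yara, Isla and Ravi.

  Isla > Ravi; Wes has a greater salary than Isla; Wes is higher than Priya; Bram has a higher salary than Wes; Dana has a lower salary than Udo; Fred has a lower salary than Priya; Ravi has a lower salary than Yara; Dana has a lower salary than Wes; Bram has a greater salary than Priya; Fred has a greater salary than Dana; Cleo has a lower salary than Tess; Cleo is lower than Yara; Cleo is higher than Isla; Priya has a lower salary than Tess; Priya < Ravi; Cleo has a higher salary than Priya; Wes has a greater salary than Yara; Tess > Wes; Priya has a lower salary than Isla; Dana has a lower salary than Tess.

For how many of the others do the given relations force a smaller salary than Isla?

From Isla the given relations immediately reach Priya, Ravi.
From those, Fred — 3 in total.
From those, Dana — 4 in total.
No other element is forced below Isla by the given relations, so the count is 4.

4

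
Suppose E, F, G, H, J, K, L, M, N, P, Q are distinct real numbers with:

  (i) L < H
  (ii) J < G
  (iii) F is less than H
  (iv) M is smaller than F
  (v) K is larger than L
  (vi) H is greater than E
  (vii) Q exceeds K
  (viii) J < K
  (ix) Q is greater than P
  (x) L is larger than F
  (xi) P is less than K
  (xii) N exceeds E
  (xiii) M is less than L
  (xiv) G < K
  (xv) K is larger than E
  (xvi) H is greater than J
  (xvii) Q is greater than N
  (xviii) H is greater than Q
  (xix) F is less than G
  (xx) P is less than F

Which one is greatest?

J is not greatest since J < G; M is not greatest since M < L; E is not greatest since E < N; P is not greatest since P < F; F is not greatest since F < L; G is not greatest since G < K; L is not greatest since L < K; K is not greatest since K < Q; N is not greatest since N < Q; Q is not greatest since Q < H.
Only H has nothing above it, so H is the greatest.

H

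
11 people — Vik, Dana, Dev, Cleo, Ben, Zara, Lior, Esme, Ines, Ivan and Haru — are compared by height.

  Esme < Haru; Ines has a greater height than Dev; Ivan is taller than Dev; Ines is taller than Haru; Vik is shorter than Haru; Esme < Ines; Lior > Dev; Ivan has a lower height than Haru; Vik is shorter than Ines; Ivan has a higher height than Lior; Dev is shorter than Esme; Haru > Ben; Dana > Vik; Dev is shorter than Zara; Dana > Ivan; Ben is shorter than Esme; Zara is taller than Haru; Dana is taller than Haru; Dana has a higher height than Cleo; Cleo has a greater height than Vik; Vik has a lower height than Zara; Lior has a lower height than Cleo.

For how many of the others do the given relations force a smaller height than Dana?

From Dana the given relations immediately reach Vik, Cleo, Ivan, Haru.
From those, Dev, Ben, Esme, Lior — 8 in total.
No other element is forced below Dana by the given relations, so the count is 8.

8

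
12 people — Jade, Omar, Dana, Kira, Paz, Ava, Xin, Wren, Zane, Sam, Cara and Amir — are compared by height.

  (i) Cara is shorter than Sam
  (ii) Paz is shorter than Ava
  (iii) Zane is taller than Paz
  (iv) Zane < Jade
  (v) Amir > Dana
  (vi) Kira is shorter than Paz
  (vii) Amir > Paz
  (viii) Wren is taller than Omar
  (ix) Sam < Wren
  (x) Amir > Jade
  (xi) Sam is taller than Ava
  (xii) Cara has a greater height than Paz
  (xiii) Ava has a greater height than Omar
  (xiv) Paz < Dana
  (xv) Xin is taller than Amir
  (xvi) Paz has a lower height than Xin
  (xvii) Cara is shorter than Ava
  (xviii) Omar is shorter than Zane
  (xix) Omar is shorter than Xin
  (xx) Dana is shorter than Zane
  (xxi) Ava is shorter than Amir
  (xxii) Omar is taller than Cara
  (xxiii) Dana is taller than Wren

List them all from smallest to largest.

Kira < Paz < Cara < Omar < Ava < Sam < Wren < Dana < Zane < Jade < Amir < Xin

Each adjacent pair is fixed by a given relation: Kira < Paz; Paz < Cara; Cara < Omar; Omar < Ava; Ava < Sam; Sam < Wren; Wren < Dana; Dana < Zane; Zane < Jade; Jade < Amir; Amir < Xin. Chaining them end to end gives the full order.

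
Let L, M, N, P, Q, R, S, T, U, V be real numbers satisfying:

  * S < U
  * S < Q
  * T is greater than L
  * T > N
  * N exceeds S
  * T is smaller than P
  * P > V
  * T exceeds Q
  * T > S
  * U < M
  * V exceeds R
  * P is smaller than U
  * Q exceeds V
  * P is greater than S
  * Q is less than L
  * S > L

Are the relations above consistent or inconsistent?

Chaining the given relations yields Q < L < S, so Q < S. But one relation states S < Q. These cannot both hold.

inconsistent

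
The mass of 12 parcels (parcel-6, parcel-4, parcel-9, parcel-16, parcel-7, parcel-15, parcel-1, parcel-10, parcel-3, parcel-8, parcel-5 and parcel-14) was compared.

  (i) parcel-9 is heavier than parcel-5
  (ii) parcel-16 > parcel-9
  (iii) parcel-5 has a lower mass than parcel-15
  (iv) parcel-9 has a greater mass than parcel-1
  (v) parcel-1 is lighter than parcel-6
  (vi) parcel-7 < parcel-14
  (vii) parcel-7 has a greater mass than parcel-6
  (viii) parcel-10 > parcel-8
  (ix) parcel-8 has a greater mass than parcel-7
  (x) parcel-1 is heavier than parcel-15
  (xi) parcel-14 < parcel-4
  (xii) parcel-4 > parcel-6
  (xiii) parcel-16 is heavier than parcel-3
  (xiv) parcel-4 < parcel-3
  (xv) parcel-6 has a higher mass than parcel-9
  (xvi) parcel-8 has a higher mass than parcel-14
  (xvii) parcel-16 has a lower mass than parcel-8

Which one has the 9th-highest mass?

parcel-9

The consecutive relations fix a unique order: parcel-5 < parcel-15 < parcel-1 < parcel-9 < parcel-6 < parcel-7 < parcel-14 < parcel-4 < parcel-3 < parcel-16 < parcel-8 < parcel-10.
The 9th largest is parcel-9.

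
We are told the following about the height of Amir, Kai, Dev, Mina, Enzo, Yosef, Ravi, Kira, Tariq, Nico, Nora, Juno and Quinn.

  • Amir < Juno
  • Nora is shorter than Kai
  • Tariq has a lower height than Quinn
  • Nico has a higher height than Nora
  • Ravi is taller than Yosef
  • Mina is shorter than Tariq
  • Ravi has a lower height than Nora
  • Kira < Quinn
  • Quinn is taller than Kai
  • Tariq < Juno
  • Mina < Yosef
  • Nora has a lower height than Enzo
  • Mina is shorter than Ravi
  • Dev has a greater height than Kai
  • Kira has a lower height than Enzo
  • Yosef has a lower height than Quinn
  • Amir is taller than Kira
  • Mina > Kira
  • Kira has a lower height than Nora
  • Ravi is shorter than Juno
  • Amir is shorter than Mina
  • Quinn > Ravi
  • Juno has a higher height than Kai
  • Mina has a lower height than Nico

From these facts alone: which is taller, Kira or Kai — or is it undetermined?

Kai

Following the relations from Kira: Kira < Amir < Mina < Yosef < Ravi < Nora < Kai.
So Kai is taller.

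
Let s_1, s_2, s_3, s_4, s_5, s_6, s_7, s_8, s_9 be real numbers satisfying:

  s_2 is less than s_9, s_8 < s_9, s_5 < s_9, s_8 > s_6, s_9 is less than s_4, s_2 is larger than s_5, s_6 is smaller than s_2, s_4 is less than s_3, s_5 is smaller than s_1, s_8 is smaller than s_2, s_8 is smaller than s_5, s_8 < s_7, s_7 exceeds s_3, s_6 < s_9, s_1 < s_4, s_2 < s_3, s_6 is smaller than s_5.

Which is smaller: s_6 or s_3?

Chaining the given relations: s_6 < s_8 < s_5 < s_1 < s_4 < s_3.
So s_6 < s_3; s_6 is the smaller of the two.

s_6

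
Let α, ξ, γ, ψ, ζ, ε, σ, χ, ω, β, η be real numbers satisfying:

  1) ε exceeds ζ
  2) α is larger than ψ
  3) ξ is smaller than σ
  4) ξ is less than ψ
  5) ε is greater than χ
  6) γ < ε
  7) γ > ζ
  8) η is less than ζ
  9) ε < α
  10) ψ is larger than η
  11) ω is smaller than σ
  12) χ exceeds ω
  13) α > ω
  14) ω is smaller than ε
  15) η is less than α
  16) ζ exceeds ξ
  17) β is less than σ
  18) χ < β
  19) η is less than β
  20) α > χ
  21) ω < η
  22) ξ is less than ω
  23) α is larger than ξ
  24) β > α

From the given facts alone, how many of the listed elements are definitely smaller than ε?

Directly below ε: ω, ζ, γ, χ.
One step further: ξ, η (6 so far).
Nothing else is reachable below ε; 6 in all.

6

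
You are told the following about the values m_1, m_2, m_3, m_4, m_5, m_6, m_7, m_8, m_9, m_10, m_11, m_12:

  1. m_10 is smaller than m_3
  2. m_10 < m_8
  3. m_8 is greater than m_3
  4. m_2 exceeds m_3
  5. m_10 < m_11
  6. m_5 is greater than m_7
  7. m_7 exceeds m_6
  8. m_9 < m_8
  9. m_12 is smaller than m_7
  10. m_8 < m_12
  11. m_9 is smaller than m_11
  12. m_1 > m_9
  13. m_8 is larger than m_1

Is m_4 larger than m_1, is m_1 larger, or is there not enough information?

undetermined

Following every chain through m_4: nothing is chained to m_4.
m_1 is not reached, and no chain runs the other way from m_1 to m_4.
So the given relations leave the order of m_4 and m_1 undetermined.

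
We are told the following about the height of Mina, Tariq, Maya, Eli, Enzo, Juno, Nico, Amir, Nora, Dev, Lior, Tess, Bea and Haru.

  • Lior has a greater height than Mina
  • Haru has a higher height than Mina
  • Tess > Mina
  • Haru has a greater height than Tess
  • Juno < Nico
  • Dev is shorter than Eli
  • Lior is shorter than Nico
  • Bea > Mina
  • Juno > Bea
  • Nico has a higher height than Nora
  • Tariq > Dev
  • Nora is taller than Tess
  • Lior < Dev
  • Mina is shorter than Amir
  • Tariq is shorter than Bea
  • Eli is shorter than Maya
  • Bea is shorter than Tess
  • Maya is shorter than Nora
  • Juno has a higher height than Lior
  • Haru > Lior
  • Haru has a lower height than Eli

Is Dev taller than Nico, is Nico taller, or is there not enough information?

Dev < Tariq < Bea < Tess < Haru < Eli < Maya < Nora < Nico, by transitivity through Tariq, Bea, Tess, Haru, Eli, Maya, Nora.
So Nico is taller.

Nico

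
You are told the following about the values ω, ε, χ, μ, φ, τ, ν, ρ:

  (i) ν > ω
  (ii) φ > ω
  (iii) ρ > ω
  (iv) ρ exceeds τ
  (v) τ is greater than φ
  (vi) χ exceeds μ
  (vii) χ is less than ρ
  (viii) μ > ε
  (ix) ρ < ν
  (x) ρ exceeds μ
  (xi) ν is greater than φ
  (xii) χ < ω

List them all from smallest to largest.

The consecutive links are each given: ε < μ; μ < χ; χ < ω; ω < φ; φ < τ; τ < ρ; ρ < ν.

ε < μ < χ < ω < φ < τ < ρ < ν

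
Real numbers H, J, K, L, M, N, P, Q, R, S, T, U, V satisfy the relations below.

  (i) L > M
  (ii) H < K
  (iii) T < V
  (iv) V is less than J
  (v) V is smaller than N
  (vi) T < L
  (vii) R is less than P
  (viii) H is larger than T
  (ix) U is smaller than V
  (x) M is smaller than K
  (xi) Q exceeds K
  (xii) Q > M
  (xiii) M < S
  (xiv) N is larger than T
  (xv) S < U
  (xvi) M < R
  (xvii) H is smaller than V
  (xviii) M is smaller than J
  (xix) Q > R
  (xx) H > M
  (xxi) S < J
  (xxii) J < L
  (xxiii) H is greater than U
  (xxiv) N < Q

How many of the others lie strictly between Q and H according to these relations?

Chaining upward from H reaches: V, K, J, L, N.
Chaining downward from Q reaches: M, S, T, U, V, K, R, N.
Strictly between H and Q are those in both lists: V, K, N — 3 elements.

3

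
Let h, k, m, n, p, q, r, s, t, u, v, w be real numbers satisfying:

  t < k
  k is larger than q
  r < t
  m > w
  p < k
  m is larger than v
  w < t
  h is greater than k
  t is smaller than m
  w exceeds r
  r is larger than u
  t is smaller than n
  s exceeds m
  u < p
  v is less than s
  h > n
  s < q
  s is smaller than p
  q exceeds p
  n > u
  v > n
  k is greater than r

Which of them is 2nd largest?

k

Piecing the relations together gives one ordering: u < r < w < t < n < v < m < s < p < q < k < h.
The 2nd largest is k.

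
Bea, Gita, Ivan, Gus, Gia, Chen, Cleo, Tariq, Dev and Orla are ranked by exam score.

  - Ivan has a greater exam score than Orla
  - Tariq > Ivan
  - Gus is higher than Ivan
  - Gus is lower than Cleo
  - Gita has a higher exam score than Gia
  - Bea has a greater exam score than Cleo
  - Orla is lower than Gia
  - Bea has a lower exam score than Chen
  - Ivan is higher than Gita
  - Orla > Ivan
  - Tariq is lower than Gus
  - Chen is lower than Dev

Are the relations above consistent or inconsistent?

Chaining the given relations yields Orla < Gia < Gita < Ivan, so Orla < Ivan. But one relation states Ivan < Orla. These cannot both hold.

inconsistent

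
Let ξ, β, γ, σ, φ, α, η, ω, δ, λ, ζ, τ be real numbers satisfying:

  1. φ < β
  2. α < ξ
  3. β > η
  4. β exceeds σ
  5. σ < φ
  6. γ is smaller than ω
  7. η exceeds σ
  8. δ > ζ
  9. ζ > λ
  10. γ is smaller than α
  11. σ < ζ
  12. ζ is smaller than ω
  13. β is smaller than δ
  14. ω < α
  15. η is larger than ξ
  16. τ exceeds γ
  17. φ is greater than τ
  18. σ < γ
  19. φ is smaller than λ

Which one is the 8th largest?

λ

Piecing the relations together gives one ordering: σ < γ < τ < φ < λ < ζ < ω < α < ξ < η < β < δ.
The 8th largest is λ.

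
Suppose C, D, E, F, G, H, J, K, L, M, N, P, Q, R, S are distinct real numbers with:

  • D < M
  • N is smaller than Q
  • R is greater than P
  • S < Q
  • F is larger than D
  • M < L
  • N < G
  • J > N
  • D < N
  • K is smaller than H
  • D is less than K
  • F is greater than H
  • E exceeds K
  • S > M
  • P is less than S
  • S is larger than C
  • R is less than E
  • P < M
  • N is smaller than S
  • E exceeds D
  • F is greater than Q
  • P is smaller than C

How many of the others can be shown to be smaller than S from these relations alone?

Directly below S: N, P, M, C.
One step further: D (5 so far).
Nothing else is reachable below S; 5 in all.

5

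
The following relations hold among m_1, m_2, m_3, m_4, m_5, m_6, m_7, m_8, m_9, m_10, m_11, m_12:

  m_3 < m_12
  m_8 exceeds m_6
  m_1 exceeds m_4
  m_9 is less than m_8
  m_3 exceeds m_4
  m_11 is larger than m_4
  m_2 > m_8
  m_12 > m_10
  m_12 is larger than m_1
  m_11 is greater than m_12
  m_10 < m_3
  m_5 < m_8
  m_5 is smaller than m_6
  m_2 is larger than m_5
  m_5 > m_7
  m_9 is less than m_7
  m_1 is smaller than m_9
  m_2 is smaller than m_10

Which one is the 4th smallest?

m_7

Chaining the given pairs: m_4 < m_1 < m_9 < m_7 < m_5 < m_6 < m_8 < m_2 < m_10 < m_3 < m_12 < m_11.
Counting 4 from the smallest end gives m_7.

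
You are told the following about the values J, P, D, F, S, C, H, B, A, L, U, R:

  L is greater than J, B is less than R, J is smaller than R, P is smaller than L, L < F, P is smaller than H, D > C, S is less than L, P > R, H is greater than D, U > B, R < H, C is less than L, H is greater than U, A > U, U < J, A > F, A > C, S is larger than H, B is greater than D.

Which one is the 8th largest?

Piecing the relations together gives one ordering: C < D < B < U < J < R < P < H < S < L < F < A.
Counting 8 from the largest end gives J.

J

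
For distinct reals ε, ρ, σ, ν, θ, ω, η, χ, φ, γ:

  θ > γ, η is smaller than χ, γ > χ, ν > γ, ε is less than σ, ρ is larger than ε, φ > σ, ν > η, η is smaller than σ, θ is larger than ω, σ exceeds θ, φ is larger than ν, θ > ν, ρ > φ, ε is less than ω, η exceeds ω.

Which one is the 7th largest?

χ

Piecing the relations together gives one ordering: ε < ω < η < χ < γ < ν < θ < σ < φ < ρ.
The 7th largest is χ.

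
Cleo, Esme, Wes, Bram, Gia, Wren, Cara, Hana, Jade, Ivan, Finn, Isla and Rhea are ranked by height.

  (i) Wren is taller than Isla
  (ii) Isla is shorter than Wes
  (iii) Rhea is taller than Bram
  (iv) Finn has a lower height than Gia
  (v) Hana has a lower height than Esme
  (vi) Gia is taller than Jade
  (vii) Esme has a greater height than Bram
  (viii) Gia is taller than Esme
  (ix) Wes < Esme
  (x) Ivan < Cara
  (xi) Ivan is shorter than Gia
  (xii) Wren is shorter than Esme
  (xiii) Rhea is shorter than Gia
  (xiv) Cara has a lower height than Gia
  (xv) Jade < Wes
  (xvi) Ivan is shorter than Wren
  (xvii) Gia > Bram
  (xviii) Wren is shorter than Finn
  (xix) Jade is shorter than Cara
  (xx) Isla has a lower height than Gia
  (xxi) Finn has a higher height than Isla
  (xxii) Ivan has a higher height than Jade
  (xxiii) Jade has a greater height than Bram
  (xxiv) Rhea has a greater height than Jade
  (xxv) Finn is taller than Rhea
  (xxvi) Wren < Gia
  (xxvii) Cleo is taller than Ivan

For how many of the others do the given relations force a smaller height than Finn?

From Finn the given relations immediately reach Isla, Wren, Rhea.
From those, Bram, Jade, Ivan — 6 in total.
No other element is forced below Finn by the given relations, so the count is 6.

6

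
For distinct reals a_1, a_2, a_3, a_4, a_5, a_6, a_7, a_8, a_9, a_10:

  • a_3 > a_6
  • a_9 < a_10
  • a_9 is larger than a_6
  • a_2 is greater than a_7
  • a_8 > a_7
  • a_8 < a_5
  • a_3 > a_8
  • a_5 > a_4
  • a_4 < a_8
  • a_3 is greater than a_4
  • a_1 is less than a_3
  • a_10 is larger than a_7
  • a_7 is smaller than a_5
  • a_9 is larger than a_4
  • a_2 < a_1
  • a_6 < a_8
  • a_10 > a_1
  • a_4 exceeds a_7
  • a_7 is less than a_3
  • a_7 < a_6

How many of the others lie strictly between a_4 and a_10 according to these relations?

1

The relations place a_4 below a_10. An element lies strictly between them when it is forced above a_4 and also forced below a_10.
Above a_4: {a_9, a_8, a_5, a_3}. Below a_10: {a_7, a_6, a_2, a_9, a_1}.
Intersection: {a_9} — 1.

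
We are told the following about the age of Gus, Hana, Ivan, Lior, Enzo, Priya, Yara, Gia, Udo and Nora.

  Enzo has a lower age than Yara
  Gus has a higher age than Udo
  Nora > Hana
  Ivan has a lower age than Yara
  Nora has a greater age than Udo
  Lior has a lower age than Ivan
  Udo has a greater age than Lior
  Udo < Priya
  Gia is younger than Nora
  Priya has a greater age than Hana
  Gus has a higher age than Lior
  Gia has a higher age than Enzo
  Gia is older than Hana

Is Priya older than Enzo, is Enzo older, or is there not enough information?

Following every chain through Enzo: above Enzo we get Gia, Nora, Yara.
Priya is not reached, and no chain runs the other way from Priya to Enzo.
So the given relations leave the order of Enzo and Priya undetermined.

undetermined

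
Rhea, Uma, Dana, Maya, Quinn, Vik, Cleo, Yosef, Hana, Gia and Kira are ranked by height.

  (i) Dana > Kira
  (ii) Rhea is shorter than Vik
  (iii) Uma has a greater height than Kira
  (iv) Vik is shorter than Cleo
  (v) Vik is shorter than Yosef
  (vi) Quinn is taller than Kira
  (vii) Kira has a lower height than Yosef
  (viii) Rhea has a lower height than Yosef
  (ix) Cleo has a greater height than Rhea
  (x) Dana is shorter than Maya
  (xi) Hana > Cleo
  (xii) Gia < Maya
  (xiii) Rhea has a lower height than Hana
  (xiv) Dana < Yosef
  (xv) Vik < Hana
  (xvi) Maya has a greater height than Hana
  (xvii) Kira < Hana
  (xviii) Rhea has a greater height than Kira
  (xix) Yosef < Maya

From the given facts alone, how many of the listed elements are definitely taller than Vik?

The elements the relations force above Vik are Cleo, Yosef, Hana, Maya — no chain reaches any other.
That is 4.

4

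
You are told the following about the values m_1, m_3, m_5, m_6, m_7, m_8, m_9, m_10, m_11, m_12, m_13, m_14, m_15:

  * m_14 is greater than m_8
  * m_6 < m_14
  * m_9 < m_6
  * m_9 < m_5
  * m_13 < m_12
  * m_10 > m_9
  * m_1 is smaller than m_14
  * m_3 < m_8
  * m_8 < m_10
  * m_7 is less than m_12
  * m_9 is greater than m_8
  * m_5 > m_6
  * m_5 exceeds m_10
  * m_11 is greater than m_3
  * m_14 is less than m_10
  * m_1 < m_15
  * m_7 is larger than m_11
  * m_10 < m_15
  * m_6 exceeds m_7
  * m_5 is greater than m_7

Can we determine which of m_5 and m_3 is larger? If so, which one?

Link the given pairs in sequence: m_3 < m_8; m_8 < m_9; m_9 < m_6; m_6 < m_14; m_14 < m_10; m_10 < m_5.
Together: m_3 < m_8 < m_9 < m_6 < m_14 < m_10 < m_5.
So m_5 is larger.

m_5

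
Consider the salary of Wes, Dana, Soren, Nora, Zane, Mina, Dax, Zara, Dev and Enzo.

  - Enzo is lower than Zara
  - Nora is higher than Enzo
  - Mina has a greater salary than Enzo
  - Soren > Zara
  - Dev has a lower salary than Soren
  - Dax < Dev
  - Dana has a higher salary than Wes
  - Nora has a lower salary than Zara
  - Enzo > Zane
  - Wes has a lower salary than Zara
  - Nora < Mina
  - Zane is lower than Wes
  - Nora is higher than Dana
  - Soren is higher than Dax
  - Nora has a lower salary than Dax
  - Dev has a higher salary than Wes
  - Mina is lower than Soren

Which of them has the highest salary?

Chaining downward from Soren: directly below it, Zara, Dax, Mina, Dev; then Wes, Enzo, Nora; then Zane, Dana.
That covers every other element, and nothing is given above Soren, so Soren is the highest salary.

Soren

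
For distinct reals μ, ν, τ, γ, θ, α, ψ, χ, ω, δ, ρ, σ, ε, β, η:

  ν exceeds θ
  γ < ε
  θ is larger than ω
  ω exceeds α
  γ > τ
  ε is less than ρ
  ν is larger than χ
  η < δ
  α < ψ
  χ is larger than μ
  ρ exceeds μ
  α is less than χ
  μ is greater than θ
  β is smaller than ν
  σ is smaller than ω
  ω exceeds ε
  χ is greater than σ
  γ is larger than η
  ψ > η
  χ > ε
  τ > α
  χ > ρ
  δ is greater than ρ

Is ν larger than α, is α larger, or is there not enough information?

The relevant relations are α < τ; τ < γ; γ < ε; ε < ω; ω < θ; θ < μ; μ < ρ; ρ < χ; χ < ν.
Together: α < τ < γ < ε < ω < θ < μ < ρ < χ < ν.
So ν is larger.

ν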